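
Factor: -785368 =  - 2^3*127^1*773^1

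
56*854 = 47824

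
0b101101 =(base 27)1i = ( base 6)113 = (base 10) 45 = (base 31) 1e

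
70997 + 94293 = 165290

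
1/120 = 1/120 = 0.01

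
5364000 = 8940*600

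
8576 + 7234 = 15810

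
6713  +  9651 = 16364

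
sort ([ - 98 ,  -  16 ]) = [ - 98, - 16] 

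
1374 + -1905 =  - 531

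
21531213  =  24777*869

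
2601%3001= 2601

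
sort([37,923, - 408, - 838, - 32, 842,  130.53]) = [ - 838,  -  408, - 32, 37, 130.53, 842, 923]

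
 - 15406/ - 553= 27 + 475/553 = 27.86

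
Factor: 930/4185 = 2^1 * 3^( - 2) = 2/9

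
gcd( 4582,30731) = 79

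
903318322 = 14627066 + 888691256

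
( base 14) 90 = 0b1111110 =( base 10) 126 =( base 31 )42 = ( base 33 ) 3R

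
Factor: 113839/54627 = 3^ (-1 )*11^1*79^1*139^( - 1 ) = 869/417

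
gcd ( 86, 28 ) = 2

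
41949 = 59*711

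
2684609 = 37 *72557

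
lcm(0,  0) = 0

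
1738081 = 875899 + 862182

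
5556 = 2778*2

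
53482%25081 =3320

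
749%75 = 74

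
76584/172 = 445 + 11/43 = 445.26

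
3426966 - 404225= 3022741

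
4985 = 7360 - 2375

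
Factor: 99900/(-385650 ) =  - 2^1*3^1  *37^1  *857^( - 1 ) = - 222/857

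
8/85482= 4/42741 = 0.00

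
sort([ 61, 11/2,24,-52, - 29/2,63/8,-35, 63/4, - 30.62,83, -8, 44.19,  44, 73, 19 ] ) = [ - 52,  -  35, - 30.62,- 29/2  , - 8, 11/2,63/8, 63/4, 19, 24, 44, 44.19,61, 73, 83]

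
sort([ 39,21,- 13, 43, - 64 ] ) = [  -  64, -13, 21 , 39, 43]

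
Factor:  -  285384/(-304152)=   11^1*19^( - 1)*29^(-1 ) * 47^1 =517/551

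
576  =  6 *96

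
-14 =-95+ 81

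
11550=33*350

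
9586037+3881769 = 13467806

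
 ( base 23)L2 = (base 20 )145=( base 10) 485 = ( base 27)HQ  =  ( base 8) 745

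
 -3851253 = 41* ( - 93933)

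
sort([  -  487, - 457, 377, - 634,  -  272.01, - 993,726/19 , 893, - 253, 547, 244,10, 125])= [ - 993, - 634, - 487, - 457, - 272.01, - 253, 10,726/19, 125, 244,377,  547, 893] 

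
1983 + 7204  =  9187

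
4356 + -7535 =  - 3179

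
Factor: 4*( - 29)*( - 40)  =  2^5 * 5^1 * 29^1 = 4640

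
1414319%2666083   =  1414319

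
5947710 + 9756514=15704224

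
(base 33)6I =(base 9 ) 260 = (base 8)330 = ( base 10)216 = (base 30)76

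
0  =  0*(- 54903)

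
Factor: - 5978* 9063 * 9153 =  - 2^1*3^6 *7^2*19^1*53^1*61^1*113^1 = -495896853942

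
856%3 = 1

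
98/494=49/247 = 0.20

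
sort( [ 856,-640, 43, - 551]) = [-640, - 551,43, 856] 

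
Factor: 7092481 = 11^1 * 173^1  *3727^1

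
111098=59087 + 52011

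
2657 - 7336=-4679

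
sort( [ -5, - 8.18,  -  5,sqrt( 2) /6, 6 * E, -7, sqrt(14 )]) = [ - 8.18, - 7, - 5, - 5,sqrt(2 ) /6, sqrt( 14) , 6*E ] 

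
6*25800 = 154800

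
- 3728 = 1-3729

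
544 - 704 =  - 160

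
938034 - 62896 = 875138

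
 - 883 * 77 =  - 67991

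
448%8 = 0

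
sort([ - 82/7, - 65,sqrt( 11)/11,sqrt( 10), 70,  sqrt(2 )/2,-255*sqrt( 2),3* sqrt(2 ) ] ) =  [ - 255*sqrt ( 2), - 65, - 82/7,  sqrt(11 )/11, sqrt( 2) /2,  sqrt( 10 ) , 3* sqrt (2),70 ] 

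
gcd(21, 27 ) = 3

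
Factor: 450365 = 5^1*90073^1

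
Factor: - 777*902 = -2^1*3^1*7^1*11^1*37^1*41^1 = - 700854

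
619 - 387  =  232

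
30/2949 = 10/983 =0.01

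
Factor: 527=17^1*31^1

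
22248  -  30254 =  - 8006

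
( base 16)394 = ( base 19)2a4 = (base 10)916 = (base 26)196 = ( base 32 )sk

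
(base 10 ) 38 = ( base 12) 32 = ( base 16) 26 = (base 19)20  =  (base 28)1A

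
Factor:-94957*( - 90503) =8593893371  =  7^2 * 269^1*353^1*1847^1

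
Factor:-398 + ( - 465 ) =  - 863 = - 863^1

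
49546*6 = 297276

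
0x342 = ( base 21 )1IF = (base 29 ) SM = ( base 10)834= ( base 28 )11M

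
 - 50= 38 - 88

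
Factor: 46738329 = 3^1 * 11^1*67^1*21139^1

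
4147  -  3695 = 452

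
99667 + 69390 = 169057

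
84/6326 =42/3163 = 0.01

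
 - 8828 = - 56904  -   - 48076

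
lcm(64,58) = 1856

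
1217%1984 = 1217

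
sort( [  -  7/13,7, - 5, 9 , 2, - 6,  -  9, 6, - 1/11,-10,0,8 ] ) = [ -10, - 9, - 6, - 5, -7/13,- 1/11,0, 2, 6, 7, 8, 9]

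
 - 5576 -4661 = -10237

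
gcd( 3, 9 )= 3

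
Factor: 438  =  2^1*3^1*73^1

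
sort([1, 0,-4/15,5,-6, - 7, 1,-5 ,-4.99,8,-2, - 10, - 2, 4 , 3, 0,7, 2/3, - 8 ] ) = [  -  10,-8,-7,-6,  -  5,-4.99, - 2, - 2, - 4/15,0, 0, 2/3,1,1,3,4,5,7,8]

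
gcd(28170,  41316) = 1878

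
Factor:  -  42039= -3^5 * 173^1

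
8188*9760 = 79914880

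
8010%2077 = 1779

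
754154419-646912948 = 107241471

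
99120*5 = 495600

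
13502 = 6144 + 7358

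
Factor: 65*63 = 3^2*5^1*7^1*13^1= 4095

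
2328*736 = 1713408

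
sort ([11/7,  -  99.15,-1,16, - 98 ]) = [-99.15, - 98,-1, 11/7,16]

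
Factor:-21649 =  - 21649^1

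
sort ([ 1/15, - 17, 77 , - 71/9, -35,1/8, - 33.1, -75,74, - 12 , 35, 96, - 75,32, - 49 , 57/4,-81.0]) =[-81.0 ,  -  75,-75,-49,  -  35 , - 33.1,  -  17, - 12 , - 71/9, 1/15,1/8, 57/4 , 32 , 35,74, 77, 96]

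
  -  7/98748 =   -  1 + 98741/98748 = -0.00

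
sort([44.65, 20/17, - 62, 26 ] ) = [- 62, 20/17, 26, 44.65]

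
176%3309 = 176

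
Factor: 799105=5^1 *71^1*2251^1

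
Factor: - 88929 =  - 3^2*41^1*241^1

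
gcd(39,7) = 1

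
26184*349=9138216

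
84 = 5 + 79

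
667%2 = 1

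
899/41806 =899/41806 = 0.02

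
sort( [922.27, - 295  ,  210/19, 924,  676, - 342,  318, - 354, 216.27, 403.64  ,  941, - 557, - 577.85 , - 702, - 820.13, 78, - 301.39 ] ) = [ - 820.13,  -  702, - 577.85, - 557, - 354, -342,- 301.39, - 295,210/19, 78, 216.27, 318 , 403.64,  676, 922.27 , 924 , 941]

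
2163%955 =253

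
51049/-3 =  - 17017 + 2/3 = - 17016.33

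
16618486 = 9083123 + 7535363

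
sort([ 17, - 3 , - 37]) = [  -  37, - 3,17 ] 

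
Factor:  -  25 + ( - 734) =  - 759 =-3^1*11^1*23^1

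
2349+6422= 8771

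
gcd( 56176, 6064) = 16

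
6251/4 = 1562 + 3/4 = 1562.75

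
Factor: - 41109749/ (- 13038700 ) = 2^( - 2) *5^( - 2)*19^1 * 23^( -1 )*5669^ ( - 1) * 2163671^1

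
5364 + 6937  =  12301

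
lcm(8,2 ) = 8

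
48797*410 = 20006770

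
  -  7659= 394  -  8053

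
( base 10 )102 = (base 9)123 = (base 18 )5C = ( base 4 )1212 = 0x66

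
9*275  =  2475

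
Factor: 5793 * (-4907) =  - 28426251 = - 3^1 * 7^1*701^1 * 1931^1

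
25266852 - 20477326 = 4789526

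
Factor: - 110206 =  - 2^1*55103^1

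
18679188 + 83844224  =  102523412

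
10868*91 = 988988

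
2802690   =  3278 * 855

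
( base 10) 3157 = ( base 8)6125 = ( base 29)3lp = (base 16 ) C55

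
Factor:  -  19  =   - 19^1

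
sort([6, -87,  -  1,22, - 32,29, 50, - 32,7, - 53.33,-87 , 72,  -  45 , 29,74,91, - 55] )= [ - 87, - 87, -55, - 53.33,-45, - 32, -32, - 1,6, 7, 22 , 29,29,  50,72,74,91]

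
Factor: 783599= 783599^1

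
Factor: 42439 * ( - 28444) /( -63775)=1207134916/63775 = 2^2*5^( - 2)*13^1*31^1*37^2 * 547^1*2551^( - 1)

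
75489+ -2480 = 73009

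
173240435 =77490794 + 95749641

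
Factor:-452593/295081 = - 499^1 * 907^1 * 295081^( - 1 )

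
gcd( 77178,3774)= 6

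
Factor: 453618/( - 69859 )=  - 2^1*3^2*11^1* 29^1*79^1 * 69859^( - 1 )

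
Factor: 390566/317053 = 2^1*19^( - 1)*37^( - 1)*433^1 = 866/703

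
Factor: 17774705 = 5^1 * 13^1*273457^1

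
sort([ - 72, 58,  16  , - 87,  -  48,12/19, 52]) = [ - 87, - 72, - 48,12/19,16, 52, 58]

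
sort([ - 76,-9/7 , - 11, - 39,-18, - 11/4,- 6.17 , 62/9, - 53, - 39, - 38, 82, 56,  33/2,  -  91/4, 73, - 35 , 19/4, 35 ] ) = [ - 76, - 53, - 39, - 39 , - 38, - 35,-91/4,-18,-11, - 6.17, - 11/4, - 9/7,  19/4 , 62/9,33/2, 35, 56, 73, 82]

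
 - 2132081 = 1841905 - 3973986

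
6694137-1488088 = 5206049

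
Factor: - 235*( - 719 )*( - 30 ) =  - 5068950 = - 2^1*3^1*5^2*47^1*719^1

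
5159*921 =4751439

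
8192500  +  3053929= 11246429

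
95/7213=95/7213=0.01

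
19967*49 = 978383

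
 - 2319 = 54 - 2373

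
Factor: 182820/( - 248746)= - 330/449 = -2^1*3^1*5^1 *11^1*449^(  -  1 ) 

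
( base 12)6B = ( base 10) 83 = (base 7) 146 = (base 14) 5D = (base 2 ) 1010011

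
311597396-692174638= - 380577242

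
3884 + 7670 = 11554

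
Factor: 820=2^2*5^1*41^1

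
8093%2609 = 266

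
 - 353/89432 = - 1 + 89079/89432 =- 0.00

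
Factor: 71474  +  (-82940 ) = -2^1 * 3^2 * 7^2 * 13^1 = - 11466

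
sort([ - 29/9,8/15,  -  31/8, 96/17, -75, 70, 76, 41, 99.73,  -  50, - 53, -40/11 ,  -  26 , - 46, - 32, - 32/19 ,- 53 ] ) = [  -  75, - 53, - 53 ,-50,  -  46, - 32  ,-26,  -  31/8, - 40/11,-29/9,-32/19 , 8/15, 96/17,  41,70,  76, 99.73 ] 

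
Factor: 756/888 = 2^ ( - 1)*3^2*7^1 * 37^ ( - 1 )= 63/74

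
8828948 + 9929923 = 18758871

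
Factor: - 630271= -307^1 * 2053^1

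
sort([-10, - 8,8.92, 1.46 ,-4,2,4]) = [ - 10 , - 8, - 4,1.46, 2, 4,8.92] 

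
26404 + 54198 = 80602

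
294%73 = 2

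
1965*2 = 3930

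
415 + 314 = 729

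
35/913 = 35/913 = 0.04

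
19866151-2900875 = 16965276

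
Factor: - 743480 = -2^3*5^1*18587^1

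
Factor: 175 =5^2*7^1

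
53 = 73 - 20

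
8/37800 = 1/4725  =  0.00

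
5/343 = 5/343 = 0.01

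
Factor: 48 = 2^4*3^1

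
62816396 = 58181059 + 4635337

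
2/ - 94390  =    -  1 +47194/47195 = - 0.00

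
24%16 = 8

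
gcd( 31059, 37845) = 261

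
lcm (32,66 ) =1056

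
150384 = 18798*8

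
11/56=11/56 = 0.20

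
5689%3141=2548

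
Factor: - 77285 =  - 5^1*13^1*29^1*41^1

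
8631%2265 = 1836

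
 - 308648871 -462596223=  - 771245094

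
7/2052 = 7/2052 = 0.00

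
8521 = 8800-279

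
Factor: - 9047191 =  - 467^1*19373^1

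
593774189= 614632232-20858043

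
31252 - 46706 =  -15454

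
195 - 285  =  -90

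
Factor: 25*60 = 1500 = 2^2 * 3^1*5^3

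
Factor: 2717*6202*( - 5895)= - 99335666430 = -2^1*3^2*5^1*7^1*11^1 * 13^1*19^1*131^1*443^1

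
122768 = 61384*2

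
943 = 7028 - 6085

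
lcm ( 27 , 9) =27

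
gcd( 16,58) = 2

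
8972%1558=1182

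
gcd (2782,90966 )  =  2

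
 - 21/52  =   - 21/52= - 0.40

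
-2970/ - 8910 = 1/3 = 0.33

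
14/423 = 14/423 = 0.03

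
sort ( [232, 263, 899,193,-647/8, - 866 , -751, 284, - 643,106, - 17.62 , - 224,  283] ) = [ - 866, - 751, - 643, - 224, - 647/8, - 17.62, 106, 193, 232,263, 283, 284,899] 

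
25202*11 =277222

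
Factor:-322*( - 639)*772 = 158845176 = 2^3*3^2 *7^1*23^1*71^1*193^1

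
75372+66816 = 142188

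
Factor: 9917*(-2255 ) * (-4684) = 2^2*5^1*11^1* 41^1*47^1  *  211^1*1171^1 = 104747519140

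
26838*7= 187866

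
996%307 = 75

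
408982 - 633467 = - 224485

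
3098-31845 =-28747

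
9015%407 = 61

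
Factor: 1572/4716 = 3^( - 1) = 1/3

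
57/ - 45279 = - 1+ 15074/15093 = - 0.00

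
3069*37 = 113553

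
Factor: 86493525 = 3^1* 5^2*1153247^1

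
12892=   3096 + 9796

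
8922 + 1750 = 10672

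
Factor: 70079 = 70079^1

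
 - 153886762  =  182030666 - 335917428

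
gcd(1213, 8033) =1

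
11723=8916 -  - 2807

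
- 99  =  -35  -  64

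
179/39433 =179/39433 = 0.00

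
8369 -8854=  - 485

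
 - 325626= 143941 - 469567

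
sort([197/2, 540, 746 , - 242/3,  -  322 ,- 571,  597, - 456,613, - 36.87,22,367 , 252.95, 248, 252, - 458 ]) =[-571,-458, - 456, - 322,-242/3, - 36.87,22, 197/2,248,  252, 252.95,367, 540 , 597,613,746 ]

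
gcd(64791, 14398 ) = 7199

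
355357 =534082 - 178725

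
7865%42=11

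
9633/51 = 3211/17 = 188.88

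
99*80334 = 7953066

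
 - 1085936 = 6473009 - 7558945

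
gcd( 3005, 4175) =5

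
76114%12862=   11804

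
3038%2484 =554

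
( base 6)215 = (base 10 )83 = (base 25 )38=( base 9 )102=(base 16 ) 53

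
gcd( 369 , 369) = 369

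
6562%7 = 3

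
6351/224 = 28 + 79/224 = 28.35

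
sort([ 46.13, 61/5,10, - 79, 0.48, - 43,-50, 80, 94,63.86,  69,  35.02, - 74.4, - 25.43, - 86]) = [ - 86, - 79, - 74.4, - 50, - 43, - 25.43,  0.48,10, 61/5, 35.02, 46.13,63.86, 69, 80, 94]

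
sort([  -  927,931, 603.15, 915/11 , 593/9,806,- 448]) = [-927, - 448,593/9,915/11,  603.15,806,931] 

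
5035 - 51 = 4984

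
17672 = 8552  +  9120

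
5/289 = 5/289 = 0.02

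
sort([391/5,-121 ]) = [ -121, 391/5]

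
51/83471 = 51/83471 = 0.00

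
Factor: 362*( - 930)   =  -336660 =-2^2*3^1 * 5^1*31^1*181^1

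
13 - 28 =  - 15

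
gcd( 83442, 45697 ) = 1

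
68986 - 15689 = 53297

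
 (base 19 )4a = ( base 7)152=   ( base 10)86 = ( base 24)3e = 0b1010110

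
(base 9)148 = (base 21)5k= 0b1111101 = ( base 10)125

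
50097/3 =16699  =  16699.00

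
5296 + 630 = 5926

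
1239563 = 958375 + 281188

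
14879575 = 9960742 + 4918833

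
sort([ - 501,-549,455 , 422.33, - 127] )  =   [ -549, - 501, - 127, 422.33, 455 ] 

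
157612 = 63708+93904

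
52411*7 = 366877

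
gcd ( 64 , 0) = 64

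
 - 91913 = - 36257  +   -55656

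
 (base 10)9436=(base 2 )10010011011100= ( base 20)13bg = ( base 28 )C10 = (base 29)b6b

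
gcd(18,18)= 18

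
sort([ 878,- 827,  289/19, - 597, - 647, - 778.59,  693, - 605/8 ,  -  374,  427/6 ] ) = [ - 827, - 778.59, - 647,- 597, - 374, - 605/8,  289/19, 427/6,693,878 ] 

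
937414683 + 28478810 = 965893493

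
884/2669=52/157 = 0.33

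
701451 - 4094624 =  - 3393173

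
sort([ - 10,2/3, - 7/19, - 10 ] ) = [ - 10, - 10,  -  7/19, 2/3] 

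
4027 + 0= 4027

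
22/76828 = 11/38414 = 0.00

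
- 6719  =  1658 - 8377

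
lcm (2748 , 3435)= 13740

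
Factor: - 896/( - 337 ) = 2^7*7^1 * 337^( - 1) 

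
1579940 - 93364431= -91784491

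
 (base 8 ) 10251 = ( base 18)d2h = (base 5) 114030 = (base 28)5c9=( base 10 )4265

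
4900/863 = 4900/863= 5.68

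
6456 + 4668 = 11124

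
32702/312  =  16351/156 = 104.81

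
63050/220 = 6305/22= 286.59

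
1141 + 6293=7434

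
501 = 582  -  81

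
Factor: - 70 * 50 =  - 2^2 * 5^3*7^1 = - 3500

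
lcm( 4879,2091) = 14637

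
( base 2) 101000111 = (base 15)16C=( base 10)327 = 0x147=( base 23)E5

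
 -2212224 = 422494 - 2634718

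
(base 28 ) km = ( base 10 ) 582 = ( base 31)io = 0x246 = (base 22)14A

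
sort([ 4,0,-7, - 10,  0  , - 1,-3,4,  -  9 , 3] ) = [ - 10, - 9, - 7, - 3, - 1,0,0 , 3,4,4]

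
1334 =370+964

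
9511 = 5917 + 3594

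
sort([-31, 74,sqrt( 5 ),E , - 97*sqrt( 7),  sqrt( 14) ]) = [ - 97* sqrt(7),  -  31, sqrt( 5),E, sqrt( 14 ),74]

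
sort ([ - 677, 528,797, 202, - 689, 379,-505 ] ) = [-689, - 677, - 505, 202, 379,  528,797 ]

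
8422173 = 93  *90561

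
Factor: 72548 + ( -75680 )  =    -  2^2 * 3^3*29^1  =  - 3132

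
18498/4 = 9249/2 = 4624.50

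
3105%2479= 626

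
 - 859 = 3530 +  - 4389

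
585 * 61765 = 36132525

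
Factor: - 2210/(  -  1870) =11^(  -  1 )*13^1 = 13/11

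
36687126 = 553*66342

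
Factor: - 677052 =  - 2^2*3^3*6269^1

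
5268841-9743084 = - 4474243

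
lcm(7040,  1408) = 7040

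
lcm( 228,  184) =10488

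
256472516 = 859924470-603451954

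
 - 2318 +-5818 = -8136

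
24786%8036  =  678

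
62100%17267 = 10299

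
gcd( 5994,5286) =6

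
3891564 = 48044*81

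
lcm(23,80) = 1840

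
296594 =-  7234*(-41 )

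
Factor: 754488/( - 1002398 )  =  - 2^2*3^3*7^1*97^(-1)*499^1*5167^ ( -1 )= -377244/501199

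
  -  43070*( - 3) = 129210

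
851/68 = 851/68 = 12.51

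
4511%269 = 207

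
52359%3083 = 3031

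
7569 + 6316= 13885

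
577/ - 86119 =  - 1+85542/86119 = - 0.01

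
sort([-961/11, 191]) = [ -961/11,191 ] 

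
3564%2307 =1257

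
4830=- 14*( - 345)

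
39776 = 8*4972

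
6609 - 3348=3261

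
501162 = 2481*202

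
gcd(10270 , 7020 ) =130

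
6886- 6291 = 595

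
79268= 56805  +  22463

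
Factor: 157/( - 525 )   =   - 3^( - 1)*5^( - 2)*7^( - 1 )*157^1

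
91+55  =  146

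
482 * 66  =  31812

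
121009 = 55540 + 65469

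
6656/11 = 6656/11=605.09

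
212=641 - 429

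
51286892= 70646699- 19359807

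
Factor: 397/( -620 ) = -2^( - 2)*5^(-1 )*31^( - 1)*397^1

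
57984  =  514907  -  456923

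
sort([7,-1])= [  -  1, 7] 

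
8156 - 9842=-1686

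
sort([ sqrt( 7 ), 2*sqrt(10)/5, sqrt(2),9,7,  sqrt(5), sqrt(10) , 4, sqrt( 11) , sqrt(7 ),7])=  [ 2*sqrt (10)/5, sqrt(2),sqrt( 5),  sqrt (7),sqrt(7), sqrt (10 ),  sqrt( 11 ), 4, 7,7,9] 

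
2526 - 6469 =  -3943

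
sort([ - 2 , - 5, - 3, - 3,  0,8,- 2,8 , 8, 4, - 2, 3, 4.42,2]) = [ - 5  ,-3,-3, - 2, - 2, - 2,0,2,3,4 , 4.42, 8,  8, 8]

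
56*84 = 4704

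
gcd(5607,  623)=623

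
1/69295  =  1/69295 = 0.00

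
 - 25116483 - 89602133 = - 114718616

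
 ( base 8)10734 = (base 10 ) 4572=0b1000111011100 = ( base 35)3pm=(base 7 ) 16221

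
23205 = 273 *85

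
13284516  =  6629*2004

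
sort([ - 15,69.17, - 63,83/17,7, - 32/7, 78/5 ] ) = [ - 63, - 15, - 32/7,83/17,7, 78/5,69.17]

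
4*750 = 3000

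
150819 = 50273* 3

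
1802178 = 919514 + 882664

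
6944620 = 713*9740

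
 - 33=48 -81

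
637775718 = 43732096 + 594043622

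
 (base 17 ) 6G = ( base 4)1312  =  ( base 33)3j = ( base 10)118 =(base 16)76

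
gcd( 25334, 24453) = 1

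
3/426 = 1/142= 0.01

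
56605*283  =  16019215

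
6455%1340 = 1095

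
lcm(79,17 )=1343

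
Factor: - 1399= - 1399^1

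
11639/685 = 11639/685 = 16.99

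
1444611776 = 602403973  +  842207803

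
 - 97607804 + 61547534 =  - 36060270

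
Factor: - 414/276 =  - 2^( - 1)*3^1 = - 3/2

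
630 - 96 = 534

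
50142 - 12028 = 38114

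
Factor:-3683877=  - 3^1*457^1*2687^1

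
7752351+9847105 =17599456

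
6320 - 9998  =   - 3678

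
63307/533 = 118 + 413/533 = 118.77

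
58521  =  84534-26013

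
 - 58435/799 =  - 74 + 691/799  =  -73.14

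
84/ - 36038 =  - 1 + 17977/18019  =  - 0.00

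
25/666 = 25/666 = 0.04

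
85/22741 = 85/22741 = 0.00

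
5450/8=2725/4 = 681.25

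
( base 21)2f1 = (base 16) 4AE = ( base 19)361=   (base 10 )1198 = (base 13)712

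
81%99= 81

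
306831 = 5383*57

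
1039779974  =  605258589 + 434521385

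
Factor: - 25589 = - 25589^1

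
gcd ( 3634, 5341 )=1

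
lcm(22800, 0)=0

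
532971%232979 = 67013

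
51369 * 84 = 4314996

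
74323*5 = 371615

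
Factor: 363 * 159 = 3^2*11^2*53^1 = 57717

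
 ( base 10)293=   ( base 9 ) 355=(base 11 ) 247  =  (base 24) c5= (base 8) 445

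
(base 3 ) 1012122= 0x371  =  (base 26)17n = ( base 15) 3DB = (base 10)881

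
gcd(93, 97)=1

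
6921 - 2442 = 4479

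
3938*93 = 366234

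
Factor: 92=2^2*23^1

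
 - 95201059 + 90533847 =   -  4667212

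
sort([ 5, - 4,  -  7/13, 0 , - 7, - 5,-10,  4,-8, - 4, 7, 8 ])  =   [ - 10, - 8, - 7,- 5,- 4, - 4,  -  7/13, 0, 4,5, 7, 8 ] 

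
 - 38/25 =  - 38/25 = - 1.52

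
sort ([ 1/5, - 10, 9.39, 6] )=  [ - 10,1/5,6,  9.39 ]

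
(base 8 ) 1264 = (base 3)221122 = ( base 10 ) 692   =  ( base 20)1ec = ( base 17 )26C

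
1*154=154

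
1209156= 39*31004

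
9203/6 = 9203/6 = 1533.83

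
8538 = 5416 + 3122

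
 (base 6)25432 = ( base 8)7374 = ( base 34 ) 3as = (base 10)3836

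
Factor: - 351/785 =-3^3*5^( - 1 )* 13^1 * 157^( - 1) 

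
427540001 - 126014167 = 301525834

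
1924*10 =19240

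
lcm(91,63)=819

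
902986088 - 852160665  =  50825423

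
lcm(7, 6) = 42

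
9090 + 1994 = 11084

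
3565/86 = 41 + 39/86 = 41.45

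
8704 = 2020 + 6684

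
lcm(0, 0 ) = 0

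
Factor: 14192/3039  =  2^4*3^( - 1)*887^1*1013^ (-1)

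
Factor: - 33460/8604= -3^( - 2)*5^1*7^1= - 35/9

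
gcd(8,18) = 2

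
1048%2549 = 1048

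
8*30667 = 245336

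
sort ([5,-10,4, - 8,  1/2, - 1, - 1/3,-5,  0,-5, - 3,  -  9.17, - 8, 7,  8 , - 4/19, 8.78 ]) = [ - 10 , - 9.17, - 8, - 8, - 5, - 5,-3, - 1, - 1/3, - 4/19,  0, 1/2, 4,  5, 7,8 , 8.78]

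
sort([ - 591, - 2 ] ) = [ - 591, - 2] 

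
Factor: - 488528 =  - 2^4*19^1* 1607^1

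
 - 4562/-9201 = 4562/9201=0.50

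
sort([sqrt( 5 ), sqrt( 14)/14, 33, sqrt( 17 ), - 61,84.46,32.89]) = [ - 61 , sqrt( 14)/14,sqrt( 5),sqrt( 17),32.89,33,84.46 ] 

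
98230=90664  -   - 7566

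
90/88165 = 18/17633 = 0.00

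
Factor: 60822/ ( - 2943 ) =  -2^1*3^(-1 ) * 31^1  =  -62/3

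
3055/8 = 3055/8 = 381.88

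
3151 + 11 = 3162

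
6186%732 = 330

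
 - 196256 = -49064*4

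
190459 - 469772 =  - 279313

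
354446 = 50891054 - 50536608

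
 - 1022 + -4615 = -5637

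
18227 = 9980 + 8247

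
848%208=16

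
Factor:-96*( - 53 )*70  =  356160 = 2^6 * 3^1*5^1*7^1 *53^1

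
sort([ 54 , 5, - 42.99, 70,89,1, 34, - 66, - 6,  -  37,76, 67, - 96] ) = [ - 96,-66,-42.99,-37, - 6,1,5,34,54,67, 70,76,89 ]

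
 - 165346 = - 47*3518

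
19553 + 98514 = 118067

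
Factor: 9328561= 11^1*848051^1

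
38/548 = 19/274=0.07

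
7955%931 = 507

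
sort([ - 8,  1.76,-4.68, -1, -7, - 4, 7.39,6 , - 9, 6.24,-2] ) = [ - 9, - 8, - 7 , - 4.68, - 4,  -  2,-1, 1.76,6,6.24,7.39]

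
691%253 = 185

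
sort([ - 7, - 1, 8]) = [ - 7, -1, 8 ]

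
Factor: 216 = 2^3*3^3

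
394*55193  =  21746042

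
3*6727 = 20181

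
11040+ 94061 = 105101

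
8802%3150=2502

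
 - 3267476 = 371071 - 3638547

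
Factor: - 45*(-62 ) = 2790 =2^1*3^2*5^1*31^1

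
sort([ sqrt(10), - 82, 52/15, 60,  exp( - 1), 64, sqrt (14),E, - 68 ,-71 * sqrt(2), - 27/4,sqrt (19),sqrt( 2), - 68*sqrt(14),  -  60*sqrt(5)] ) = [ - 68*sqrt( 14),  -  60*sqrt(5), - 71*sqrt (2 ), - 82, - 68 , - 27/4, exp( - 1 ), sqrt(2), E  ,  sqrt(10 ),  52/15,  sqrt(14),sqrt ( 19 ),60,64 ]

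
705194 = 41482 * 17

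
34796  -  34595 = 201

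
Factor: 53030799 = 3^2*5892311^1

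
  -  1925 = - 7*275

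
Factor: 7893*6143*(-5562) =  -269683019838 = - 2^1*3^5 *103^1*877^1*6143^1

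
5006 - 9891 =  - 4885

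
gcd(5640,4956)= 12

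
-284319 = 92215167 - 92499486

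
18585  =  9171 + 9414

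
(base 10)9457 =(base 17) 1fc5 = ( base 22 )JBJ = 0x24f1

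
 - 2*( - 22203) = 44406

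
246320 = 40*6158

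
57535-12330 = 45205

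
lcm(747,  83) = 747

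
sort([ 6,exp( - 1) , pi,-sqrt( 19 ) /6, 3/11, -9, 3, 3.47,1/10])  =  [ - 9, - sqrt ( 19 )/6, 1/10,3/11,exp ( - 1) , 3, pi,3.47,6]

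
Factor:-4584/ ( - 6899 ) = 2^3 * 3^1 * 191^1 *6899^(-1) 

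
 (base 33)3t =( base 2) 10000000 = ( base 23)5d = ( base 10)128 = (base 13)9B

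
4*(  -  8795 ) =-35180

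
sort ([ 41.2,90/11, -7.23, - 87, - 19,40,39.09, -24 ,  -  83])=[ - 87, - 83,  -  24, - 19,  -  7.23, 90/11,39.09,  40, 41.2]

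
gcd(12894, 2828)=14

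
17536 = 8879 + 8657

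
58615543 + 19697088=78312631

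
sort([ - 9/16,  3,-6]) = [ -6,-9/16, 3]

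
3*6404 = 19212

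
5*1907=9535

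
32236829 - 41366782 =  - 9129953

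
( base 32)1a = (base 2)101010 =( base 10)42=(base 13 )33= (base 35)17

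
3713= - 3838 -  - 7551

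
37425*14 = 523950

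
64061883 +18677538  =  82739421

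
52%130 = 52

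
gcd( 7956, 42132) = 12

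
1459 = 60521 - 59062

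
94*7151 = 672194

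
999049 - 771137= 227912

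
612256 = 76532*8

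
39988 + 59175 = 99163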